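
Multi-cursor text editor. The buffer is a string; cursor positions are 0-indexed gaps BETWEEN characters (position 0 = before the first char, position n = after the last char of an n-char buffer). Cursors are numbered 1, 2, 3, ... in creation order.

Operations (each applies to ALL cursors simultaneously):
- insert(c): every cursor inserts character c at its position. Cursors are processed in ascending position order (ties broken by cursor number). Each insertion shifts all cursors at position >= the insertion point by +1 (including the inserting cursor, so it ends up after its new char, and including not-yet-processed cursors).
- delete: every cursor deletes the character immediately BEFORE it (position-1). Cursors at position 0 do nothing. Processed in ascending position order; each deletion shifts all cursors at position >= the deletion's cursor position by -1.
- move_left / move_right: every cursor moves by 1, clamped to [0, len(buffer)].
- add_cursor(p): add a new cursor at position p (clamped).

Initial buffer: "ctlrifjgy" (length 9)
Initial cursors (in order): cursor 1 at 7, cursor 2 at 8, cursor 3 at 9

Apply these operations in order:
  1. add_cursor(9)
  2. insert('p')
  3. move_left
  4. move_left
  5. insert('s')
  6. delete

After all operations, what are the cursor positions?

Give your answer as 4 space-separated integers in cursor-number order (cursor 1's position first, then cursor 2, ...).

After op 1 (add_cursor(9)): buffer="ctlrifjgy" (len 9), cursors c1@7 c2@8 c3@9 c4@9, authorship .........
After op 2 (insert('p')): buffer="ctlrifjpgpypp" (len 13), cursors c1@8 c2@10 c3@13 c4@13, authorship .......1.2.34
After op 3 (move_left): buffer="ctlrifjpgpypp" (len 13), cursors c1@7 c2@9 c3@12 c4@12, authorship .......1.2.34
After op 4 (move_left): buffer="ctlrifjpgpypp" (len 13), cursors c1@6 c2@8 c3@11 c4@11, authorship .......1.2.34
After op 5 (insert('s')): buffer="ctlrifsjpsgpysspp" (len 17), cursors c1@7 c2@10 c3@15 c4@15, authorship ......1.12.2.3434
After op 6 (delete): buffer="ctlrifjpgpypp" (len 13), cursors c1@6 c2@8 c3@11 c4@11, authorship .......1.2.34

Answer: 6 8 11 11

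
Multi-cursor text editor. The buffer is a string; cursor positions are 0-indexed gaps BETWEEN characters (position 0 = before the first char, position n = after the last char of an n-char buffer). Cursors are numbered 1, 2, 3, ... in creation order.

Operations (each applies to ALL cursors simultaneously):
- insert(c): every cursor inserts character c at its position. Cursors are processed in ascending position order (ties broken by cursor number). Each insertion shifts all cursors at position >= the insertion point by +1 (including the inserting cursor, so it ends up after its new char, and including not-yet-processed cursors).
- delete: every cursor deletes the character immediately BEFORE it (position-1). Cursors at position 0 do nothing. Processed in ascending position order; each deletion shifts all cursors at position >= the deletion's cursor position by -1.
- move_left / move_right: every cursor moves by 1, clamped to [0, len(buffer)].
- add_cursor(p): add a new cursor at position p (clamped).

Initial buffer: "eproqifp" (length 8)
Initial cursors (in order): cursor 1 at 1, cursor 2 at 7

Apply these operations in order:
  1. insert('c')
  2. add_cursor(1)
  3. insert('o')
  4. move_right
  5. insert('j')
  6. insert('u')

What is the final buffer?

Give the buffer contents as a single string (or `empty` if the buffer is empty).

After op 1 (insert('c')): buffer="ecproqifcp" (len 10), cursors c1@2 c2@9, authorship .1......2.
After op 2 (add_cursor(1)): buffer="ecproqifcp" (len 10), cursors c3@1 c1@2 c2@9, authorship .1......2.
After op 3 (insert('o')): buffer="eocoproqifcop" (len 13), cursors c3@2 c1@4 c2@12, authorship .311......22.
After op 4 (move_right): buffer="eocoproqifcop" (len 13), cursors c3@3 c1@5 c2@13, authorship .311......22.
After op 5 (insert('j')): buffer="eocjopjroqifcopj" (len 16), cursors c3@4 c1@7 c2@16, authorship .3131.1.....22.2
After op 6 (insert('u')): buffer="eocjuopjuroqifcopju" (len 19), cursors c3@5 c1@9 c2@19, authorship .31331.11.....22.22

Answer: eocjuopjuroqifcopju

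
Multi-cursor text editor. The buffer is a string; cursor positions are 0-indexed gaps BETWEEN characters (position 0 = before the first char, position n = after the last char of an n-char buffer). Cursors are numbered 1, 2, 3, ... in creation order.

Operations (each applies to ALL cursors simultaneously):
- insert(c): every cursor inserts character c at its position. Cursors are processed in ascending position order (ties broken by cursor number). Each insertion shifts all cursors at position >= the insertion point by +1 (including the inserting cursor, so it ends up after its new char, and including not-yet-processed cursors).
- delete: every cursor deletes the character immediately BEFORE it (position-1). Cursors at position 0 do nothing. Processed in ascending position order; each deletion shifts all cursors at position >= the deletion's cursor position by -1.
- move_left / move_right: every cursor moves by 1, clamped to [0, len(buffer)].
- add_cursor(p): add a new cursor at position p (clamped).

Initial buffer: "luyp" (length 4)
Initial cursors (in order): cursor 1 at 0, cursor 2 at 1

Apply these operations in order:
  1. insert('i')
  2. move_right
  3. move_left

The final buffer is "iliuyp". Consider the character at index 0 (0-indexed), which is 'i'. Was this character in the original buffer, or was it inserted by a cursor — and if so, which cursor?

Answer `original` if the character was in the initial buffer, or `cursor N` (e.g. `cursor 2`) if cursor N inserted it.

After op 1 (insert('i')): buffer="iliuyp" (len 6), cursors c1@1 c2@3, authorship 1.2...
After op 2 (move_right): buffer="iliuyp" (len 6), cursors c1@2 c2@4, authorship 1.2...
After op 3 (move_left): buffer="iliuyp" (len 6), cursors c1@1 c2@3, authorship 1.2...
Authorship (.=original, N=cursor N): 1 . 2 . . .
Index 0: author = 1

Answer: cursor 1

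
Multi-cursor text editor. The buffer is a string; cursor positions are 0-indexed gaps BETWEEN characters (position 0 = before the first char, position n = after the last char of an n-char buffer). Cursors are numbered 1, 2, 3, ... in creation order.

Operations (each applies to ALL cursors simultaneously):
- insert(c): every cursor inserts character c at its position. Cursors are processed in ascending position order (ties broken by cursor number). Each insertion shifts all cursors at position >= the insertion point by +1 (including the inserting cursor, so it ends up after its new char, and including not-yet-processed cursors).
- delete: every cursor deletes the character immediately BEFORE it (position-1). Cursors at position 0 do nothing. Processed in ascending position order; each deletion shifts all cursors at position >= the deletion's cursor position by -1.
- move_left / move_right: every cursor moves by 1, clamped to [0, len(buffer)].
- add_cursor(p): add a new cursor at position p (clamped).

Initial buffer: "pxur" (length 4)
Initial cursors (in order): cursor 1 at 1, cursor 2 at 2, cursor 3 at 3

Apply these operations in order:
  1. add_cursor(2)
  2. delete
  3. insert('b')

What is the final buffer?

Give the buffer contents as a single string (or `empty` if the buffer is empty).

After op 1 (add_cursor(2)): buffer="pxur" (len 4), cursors c1@1 c2@2 c4@2 c3@3, authorship ....
After op 2 (delete): buffer="r" (len 1), cursors c1@0 c2@0 c3@0 c4@0, authorship .
After op 3 (insert('b')): buffer="bbbbr" (len 5), cursors c1@4 c2@4 c3@4 c4@4, authorship 1234.

Answer: bbbbr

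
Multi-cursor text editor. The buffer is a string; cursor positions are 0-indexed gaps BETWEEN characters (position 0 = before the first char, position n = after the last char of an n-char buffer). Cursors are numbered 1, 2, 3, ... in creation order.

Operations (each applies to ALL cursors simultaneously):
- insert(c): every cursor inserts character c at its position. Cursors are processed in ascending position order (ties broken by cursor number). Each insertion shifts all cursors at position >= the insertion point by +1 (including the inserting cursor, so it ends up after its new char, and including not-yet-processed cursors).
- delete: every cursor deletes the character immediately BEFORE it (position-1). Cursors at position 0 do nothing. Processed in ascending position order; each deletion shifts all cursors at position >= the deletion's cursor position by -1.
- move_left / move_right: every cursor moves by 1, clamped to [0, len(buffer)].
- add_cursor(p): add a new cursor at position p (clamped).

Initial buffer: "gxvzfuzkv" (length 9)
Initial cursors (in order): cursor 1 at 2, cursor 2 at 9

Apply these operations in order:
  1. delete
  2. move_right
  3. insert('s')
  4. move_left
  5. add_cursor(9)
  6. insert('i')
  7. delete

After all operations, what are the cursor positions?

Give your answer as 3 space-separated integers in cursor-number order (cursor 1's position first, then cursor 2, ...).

Answer: 2 8 9

Derivation:
After op 1 (delete): buffer="gvzfuzk" (len 7), cursors c1@1 c2@7, authorship .......
After op 2 (move_right): buffer="gvzfuzk" (len 7), cursors c1@2 c2@7, authorship .......
After op 3 (insert('s')): buffer="gvszfuzks" (len 9), cursors c1@3 c2@9, authorship ..1.....2
After op 4 (move_left): buffer="gvszfuzks" (len 9), cursors c1@2 c2@8, authorship ..1.....2
After op 5 (add_cursor(9)): buffer="gvszfuzks" (len 9), cursors c1@2 c2@8 c3@9, authorship ..1.....2
After op 6 (insert('i')): buffer="gviszfuzkisi" (len 12), cursors c1@3 c2@10 c3@12, authorship ..11.....223
After op 7 (delete): buffer="gvszfuzks" (len 9), cursors c1@2 c2@8 c3@9, authorship ..1.....2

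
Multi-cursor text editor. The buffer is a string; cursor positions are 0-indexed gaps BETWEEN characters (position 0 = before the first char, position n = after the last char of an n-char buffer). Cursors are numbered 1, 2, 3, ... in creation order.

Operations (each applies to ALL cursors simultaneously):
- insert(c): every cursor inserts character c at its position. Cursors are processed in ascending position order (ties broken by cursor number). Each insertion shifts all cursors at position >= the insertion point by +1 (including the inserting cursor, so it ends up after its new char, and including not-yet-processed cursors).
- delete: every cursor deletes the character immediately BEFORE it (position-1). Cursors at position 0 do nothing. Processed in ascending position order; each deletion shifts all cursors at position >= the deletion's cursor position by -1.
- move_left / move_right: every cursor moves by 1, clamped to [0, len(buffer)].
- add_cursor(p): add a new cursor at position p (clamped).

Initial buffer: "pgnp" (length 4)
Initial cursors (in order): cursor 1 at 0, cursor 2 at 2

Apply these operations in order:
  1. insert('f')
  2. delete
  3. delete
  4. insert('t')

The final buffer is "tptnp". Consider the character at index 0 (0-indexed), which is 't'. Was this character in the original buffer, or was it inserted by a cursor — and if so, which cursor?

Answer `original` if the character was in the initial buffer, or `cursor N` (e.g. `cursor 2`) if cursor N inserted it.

After op 1 (insert('f')): buffer="fpgfnp" (len 6), cursors c1@1 c2@4, authorship 1..2..
After op 2 (delete): buffer="pgnp" (len 4), cursors c1@0 c2@2, authorship ....
After op 3 (delete): buffer="pnp" (len 3), cursors c1@0 c2@1, authorship ...
After op 4 (insert('t')): buffer="tptnp" (len 5), cursors c1@1 c2@3, authorship 1.2..
Authorship (.=original, N=cursor N): 1 . 2 . .
Index 0: author = 1

Answer: cursor 1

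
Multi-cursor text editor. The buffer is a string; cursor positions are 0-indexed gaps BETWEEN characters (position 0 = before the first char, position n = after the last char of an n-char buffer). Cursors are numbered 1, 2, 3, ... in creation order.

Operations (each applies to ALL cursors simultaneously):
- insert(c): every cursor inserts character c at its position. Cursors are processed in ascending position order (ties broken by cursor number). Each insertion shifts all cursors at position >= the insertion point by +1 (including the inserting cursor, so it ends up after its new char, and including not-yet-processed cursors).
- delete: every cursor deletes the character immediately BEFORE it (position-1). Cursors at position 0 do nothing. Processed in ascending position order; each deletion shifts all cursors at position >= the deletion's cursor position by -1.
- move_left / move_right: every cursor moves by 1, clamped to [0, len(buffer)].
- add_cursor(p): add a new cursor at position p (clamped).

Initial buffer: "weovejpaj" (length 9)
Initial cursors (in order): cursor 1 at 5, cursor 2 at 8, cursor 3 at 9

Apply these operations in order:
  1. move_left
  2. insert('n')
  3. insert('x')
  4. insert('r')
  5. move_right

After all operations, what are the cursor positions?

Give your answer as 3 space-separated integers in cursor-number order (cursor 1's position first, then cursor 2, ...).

Answer: 8 14 18

Derivation:
After op 1 (move_left): buffer="weovejpaj" (len 9), cursors c1@4 c2@7 c3@8, authorship .........
After op 2 (insert('n')): buffer="weovnejpnanj" (len 12), cursors c1@5 c2@9 c3@11, authorship ....1...2.3.
After op 3 (insert('x')): buffer="weovnxejpnxanxj" (len 15), cursors c1@6 c2@11 c3@14, authorship ....11...22.33.
After op 4 (insert('r')): buffer="weovnxrejpnxranxrj" (len 18), cursors c1@7 c2@13 c3@17, authorship ....111...222.333.
After op 5 (move_right): buffer="weovnxrejpnxranxrj" (len 18), cursors c1@8 c2@14 c3@18, authorship ....111...222.333.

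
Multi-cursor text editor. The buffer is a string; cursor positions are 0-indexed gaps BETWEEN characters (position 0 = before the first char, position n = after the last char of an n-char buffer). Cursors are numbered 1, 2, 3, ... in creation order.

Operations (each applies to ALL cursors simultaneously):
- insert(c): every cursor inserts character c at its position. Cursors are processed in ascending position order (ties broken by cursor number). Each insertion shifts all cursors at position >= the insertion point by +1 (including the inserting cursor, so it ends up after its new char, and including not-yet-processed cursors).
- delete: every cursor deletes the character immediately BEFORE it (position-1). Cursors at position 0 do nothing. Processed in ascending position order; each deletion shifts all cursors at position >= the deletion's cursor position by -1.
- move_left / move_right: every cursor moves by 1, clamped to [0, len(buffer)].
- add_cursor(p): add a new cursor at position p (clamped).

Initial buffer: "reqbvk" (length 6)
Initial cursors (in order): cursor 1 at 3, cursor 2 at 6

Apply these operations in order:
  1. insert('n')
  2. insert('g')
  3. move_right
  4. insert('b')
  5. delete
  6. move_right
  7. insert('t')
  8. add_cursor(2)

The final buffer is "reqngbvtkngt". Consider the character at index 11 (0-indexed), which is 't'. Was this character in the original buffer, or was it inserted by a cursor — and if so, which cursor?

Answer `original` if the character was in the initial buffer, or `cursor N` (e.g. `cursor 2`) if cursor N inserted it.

Answer: cursor 2

Derivation:
After op 1 (insert('n')): buffer="reqnbvkn" (len 8), cursors c1@4 c2@8, authorship ...1...2
After op 2 (insert('g')): buffer="reqngbvkng" (len 10), cursors c1@5 c2@10, authorship ...11...22
After op 3 (move_right): buffer="reqngbvkng" (len 10), cursors c1@6 c2@10, authorship ...11...22
After op 4 (insert('b')): buffer="reqngbbvkngb" (len 12), cursors c1@7 c2@12, authorship ...11.1..222
After op 5 (delete): buffer="reqngbvkng" (len 10), cursors c1@6 c2@10, authorship ...11...22
After op 6 (move_right): buffer="reqngbvkng" (len 10), cursors c1@7 c2@10, authorship ...11...22
After op 7 (insert('t')): buffer="reqngbvtkngt" (len 12), cursors c1@8 c2@12, authorship ...11..1.222
After op 8 (add_cursor(2)): buffer="reqngbvtkngt" (len 12), cursors c3@2 c1@8 c2@12, authorship ...11..1.222
Authorship (.=original, N=cursor N): . . . 1 1 . . 1 . 2 2 2
Index 11: author = 2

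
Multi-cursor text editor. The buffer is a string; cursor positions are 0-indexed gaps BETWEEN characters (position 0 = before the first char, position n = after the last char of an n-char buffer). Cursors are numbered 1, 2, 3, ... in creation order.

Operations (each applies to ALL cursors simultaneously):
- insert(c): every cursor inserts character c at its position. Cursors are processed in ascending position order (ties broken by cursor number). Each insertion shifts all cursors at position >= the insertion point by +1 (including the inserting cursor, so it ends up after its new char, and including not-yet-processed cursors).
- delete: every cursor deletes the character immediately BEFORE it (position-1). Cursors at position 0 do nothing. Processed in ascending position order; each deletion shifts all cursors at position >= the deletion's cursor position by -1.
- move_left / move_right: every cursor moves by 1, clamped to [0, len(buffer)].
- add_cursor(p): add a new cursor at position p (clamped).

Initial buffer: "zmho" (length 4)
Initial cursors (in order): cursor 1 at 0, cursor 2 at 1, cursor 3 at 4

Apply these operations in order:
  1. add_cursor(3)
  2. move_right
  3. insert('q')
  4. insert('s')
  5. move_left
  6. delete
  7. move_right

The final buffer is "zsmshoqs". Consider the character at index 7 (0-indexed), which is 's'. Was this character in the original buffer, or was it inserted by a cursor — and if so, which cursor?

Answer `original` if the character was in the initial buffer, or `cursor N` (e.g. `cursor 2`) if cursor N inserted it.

Answer: cursor 4

Derivation:
After op 1 (add_cursor(3)): buffer="zmho" (len 4), cursors c1@0 c2@1 c4@3 c3@4, authorship ....
After op 2 (move_right): buffer="zmho" (len 4), cursors c1@1 c2@2 c3@4 c4@4, authorship ....
After op 3 (insert('q')): buffer="zqmqhoqq" (len 8), cursors c1@2 c2@4 c3@8 c4@8, authorship .1.2..34
After op 4 (insert('s')): buffer="zqsmqshoqqss" (len 12), cursors c1@3 c2@6 c3@12 c4@12, authorship .11.22..3434
After op 5 (move_left): buffer="zqsmqshoqqss" (len 12), cursors c1@2 c2@5 c3@11 c4@11, authorship .11.22..3434
After op 6 (delete): buffer="zsmshoqs" (len 8), cursors c1@1 c2@3 c3@7 c4@7, authorship .1.2..34
After op 7 (move_right): buffer="zsmshoqs" (len 8), cursors c1@2 c2@4 c3@8 c4@8, authorship .1.2..34
Authorship (.=original, N=cursor N): . 1 . 2 . . 3 4
Index 7: author = 4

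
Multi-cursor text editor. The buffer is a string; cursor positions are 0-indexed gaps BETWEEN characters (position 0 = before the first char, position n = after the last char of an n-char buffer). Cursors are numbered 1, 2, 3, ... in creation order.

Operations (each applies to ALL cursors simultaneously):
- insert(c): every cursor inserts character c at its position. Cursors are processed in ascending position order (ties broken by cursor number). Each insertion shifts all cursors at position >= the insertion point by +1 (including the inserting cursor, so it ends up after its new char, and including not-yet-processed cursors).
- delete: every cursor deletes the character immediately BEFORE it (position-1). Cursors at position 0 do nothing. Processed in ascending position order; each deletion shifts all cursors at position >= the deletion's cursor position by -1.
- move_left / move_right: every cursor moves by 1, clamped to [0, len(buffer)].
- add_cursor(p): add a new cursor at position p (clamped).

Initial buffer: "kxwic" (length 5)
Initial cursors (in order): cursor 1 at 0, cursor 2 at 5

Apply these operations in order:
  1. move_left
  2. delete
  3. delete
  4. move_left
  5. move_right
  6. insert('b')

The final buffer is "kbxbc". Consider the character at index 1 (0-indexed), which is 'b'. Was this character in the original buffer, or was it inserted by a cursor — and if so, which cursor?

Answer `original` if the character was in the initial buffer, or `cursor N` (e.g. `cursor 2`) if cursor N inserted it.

After op 1 (move_left): buffer="kxwic" (len 5), cursors c1@0 c2@4, authorship .....
After op 2 (delete): buffer="kxwc" (len 4), cursors c1@0 c2@3, authorship ....
After op 3 (delete): buffer="kxc" (len 3), cursors c1@0 c2@2, authorship ...
After op 4 (move_left): buffer="kxc" (len 3), cursors c1@0 c2@1, authorship ...
After op 5 (move_right): buffer="kxc" (len 3), cursors c1@1 c2@2, authorship ...
After op 6 (insert('b')): buffer="kbxbc" (len 5), cursors c1@2 c2@4, authorship .1.2.
Authorship (.=original, N=cursor N): . 1 . 2 .
Index 1: author = 1

Answer: cursor 1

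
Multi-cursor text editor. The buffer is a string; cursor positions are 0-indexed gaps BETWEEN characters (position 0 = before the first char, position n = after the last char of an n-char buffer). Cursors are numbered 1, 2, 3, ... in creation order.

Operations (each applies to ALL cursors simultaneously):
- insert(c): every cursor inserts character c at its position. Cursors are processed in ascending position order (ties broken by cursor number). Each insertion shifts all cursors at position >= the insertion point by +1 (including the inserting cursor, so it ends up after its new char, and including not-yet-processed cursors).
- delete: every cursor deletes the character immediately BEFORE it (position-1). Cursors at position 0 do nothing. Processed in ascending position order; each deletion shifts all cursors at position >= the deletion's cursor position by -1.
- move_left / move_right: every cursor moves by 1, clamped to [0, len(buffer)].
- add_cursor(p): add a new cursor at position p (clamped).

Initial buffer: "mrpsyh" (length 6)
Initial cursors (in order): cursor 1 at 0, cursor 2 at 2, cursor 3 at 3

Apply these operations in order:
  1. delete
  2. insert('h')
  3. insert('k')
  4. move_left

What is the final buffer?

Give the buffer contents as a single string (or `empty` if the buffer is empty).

Answer: hkmhhkksyh

Derivation:
After op 1 (delete): buffer="msyh" (len 4), cursors c1@0 c2@1 c3@1, authorship ....
After op 2 (insert('h')): buffer="hmhhsyh" (len 7), cursors c1@1 c2@4 c3@4, authorship 1.23...
After op 3 (insert('k')): buffer="hkmhhkksyh" (len 10), cursors c1@2 c2@7 c3@7, authorship 11.2323...
After op 4 (move_left): buffer="hkmhhkksyh" (len 10), cursors c1@1 c2@6 c3@6, authorship 11.2323...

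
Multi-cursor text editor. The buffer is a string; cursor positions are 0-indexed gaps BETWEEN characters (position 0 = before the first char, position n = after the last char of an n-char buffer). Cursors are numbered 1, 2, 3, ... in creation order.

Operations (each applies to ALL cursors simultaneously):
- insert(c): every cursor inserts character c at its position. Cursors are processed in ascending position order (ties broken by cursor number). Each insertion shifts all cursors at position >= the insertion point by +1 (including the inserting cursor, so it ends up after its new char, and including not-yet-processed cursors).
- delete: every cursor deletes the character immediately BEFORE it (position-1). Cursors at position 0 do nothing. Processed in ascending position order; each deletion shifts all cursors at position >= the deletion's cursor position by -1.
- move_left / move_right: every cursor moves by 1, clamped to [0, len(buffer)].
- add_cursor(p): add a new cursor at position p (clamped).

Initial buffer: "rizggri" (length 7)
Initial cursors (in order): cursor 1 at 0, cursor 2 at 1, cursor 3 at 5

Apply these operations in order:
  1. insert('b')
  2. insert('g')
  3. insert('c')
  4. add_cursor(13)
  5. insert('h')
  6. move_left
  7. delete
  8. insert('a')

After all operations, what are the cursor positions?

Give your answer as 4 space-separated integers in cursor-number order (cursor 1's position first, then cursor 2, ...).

After op 1 (insert('b')): buffer="brbizggbri" (len 10), cursors c1@1 c2@3 c3@8, authorship 1.2....3..
After op 2 (insert('g')): buffer="bgrbgizggbgri" (len 13), cursors c1@2 c2@5 c3@11, authorship 11.22....33..
After op 3 (insert('c')): buffer="bgcrbgcizggbgcri" (len 16), cursors c1@3 c2@7 c3@14, authorship 111.222....333..
After op 4 (add_cursor(13)): buffer="bgcrbgcizggbgcri" (len 16), cursors c1@3 c2@7 c4@13 c3@14, authorship 111.222....333..
After op 5 (insert('h')): buffer="bgchrbgchizggbghchri" (len 20), cursors c1@4 c2@9 c4@16 c3@18, authorship 1111.2222....33433..
After op 6 (move_left): buffer="bgchrbgchizggbghchri" (len 20), cursors c1@3 c2@8 c4@15 c3@17, authorship 1111.2222....33433..
After op 7 (delete): buffer="bghrbghizggbhhri" (len 16), cursors c1@2 c2@6 c4@12 c3@13, authorship 111.222....343..
After op 8 (insert('a')): buffer="bgahrbgahizggbahahri" (len 20), cursors c1@3 c2@8 c4@15 c3@17, authorship 1111.2222....34433..

Answer: 3 8 17 15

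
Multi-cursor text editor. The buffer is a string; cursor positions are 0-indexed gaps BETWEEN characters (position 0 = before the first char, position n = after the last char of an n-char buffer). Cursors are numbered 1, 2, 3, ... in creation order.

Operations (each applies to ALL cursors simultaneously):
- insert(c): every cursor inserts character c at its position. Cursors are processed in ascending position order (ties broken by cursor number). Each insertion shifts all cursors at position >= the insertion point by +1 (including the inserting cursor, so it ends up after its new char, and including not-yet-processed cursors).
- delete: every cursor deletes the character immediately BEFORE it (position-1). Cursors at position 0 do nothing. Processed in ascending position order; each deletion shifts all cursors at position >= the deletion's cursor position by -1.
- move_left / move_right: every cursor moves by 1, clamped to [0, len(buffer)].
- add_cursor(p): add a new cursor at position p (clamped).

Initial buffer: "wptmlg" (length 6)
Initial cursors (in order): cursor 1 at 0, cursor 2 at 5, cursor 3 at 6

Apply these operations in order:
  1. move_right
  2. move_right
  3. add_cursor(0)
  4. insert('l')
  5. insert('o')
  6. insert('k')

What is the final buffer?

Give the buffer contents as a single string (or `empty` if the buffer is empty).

Answer: lokwploktmlgllookk

Derivation:
After op 1 (move_right): buffer="wptmlg" (len 6), cursors c1@1 c2@6 c3@6, authorship ......
After op 2 (move_right): buffer="wptmlg" (len 6), cursors c1@2 c2@6 c3@6, authorship ......
After op 3 (add_cursor(0)): buffer="wptmlg" (len 6), cursors c4@0 c1@2 c2@6 c3@6, authorship ......
After op 4 (insert('l')): buffer="lwpltmlgll" (len 10), cursors c4@1 c1@4 c2@10 c3@10, authorship 4..1....23
After op 5 (insert('o')): buffer="lowplotmlglloo" (len 14), cursors c4@2 c1@6 c2@14 c3@14, authorship 44..11....2323
After op 6 (insert('k')): buffer="lokwploktmlgllookk" (len 18), cursors c4@3 c1@8 c2@18 c3@18, authorship 444..111....232323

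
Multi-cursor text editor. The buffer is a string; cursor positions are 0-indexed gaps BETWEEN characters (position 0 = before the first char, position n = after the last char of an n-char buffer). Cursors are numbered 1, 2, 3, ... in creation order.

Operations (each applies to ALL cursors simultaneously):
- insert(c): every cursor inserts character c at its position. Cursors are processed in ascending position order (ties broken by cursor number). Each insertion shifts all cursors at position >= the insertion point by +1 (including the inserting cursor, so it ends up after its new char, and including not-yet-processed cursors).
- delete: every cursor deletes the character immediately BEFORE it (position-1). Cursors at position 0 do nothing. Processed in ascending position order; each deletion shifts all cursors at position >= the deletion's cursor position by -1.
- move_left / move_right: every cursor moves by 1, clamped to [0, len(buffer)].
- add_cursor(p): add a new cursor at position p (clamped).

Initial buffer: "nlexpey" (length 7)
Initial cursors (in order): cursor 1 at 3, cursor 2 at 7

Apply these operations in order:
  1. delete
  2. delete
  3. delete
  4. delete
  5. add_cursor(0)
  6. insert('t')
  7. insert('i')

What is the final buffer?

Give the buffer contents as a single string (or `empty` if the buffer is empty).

After op 1 (delete): buffer="nlxpe" (len 5), cursors c1@2 c2@5, authorship .....
After op 2 (delete): buffer="nxp" (len 3), cursors c1@1 c2@3, authorship ...
After op 3 (delete): buffer="x" (len 1), cursors c1@0 c2@1, authorship .
After op 4 (delete): buffer="" (len 0), cursors c1@0 c2@0, authorship 
After op 5 (add_cursor(0)): buffer="" (len 0), cursors c1@0 c2@0 c3@0, authorship 
After op 6 (insert('t')): buffer="ttt" (len 3), cursors c1@3 c2@3 c3@3, authorship 123
After op 7 (insert('i')): buffer="tttiii" (len 6), cursors c1@6 c2@6 c3@6, authorship 123123

Answer: tttiii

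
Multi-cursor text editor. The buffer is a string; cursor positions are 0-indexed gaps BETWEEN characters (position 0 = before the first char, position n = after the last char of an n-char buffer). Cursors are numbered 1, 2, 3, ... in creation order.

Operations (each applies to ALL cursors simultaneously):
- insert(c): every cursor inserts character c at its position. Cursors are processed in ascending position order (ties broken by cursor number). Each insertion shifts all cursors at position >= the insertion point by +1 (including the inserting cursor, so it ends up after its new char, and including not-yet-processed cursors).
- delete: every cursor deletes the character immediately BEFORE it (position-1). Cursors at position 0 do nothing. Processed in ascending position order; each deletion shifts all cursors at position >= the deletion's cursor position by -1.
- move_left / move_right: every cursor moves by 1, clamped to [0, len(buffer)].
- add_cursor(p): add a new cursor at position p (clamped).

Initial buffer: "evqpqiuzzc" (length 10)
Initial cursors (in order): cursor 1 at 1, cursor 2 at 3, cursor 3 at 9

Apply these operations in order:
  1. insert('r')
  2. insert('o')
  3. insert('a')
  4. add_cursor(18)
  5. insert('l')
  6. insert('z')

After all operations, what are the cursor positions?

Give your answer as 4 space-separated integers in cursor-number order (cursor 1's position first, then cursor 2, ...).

After op 1 (insert('r')): buffer="ervqrpqiuzzrc" (len 13), cursors c1@2 c2@5 c3@12, authorship .1..2......3.
After op 2 (insert('o')): buffer="erovqropqiuzzroc" (len 16), cursors c1@3 c2@7 c3@15, authorship .11..22......33.
After op 3 (insert('a')): buffer="eroavqroapqiuzzroac" (len 19), cursors c1@4 c2@9 c3@18, authorship .111..222......333.
After op 4 (add_cursor(18)): buffer="eroavqroapqiuzzroac" (len 19), cursors c1@4 c2@9 c3@18 c4@18, authorship .111..222......333.
After op 5 (insert('l')): buffer="eroalvqroalpqiuzzroallc" (len 23), cursors c1@5 c2@11 c3@22 c4@22, authorship .1111..2222......33334.
After op 6 (insert('z')): buffer="eroalzvqroalzpqiuzzroallzzc" (len 27), cursors c1@6 c2@13 c3@26 c4@26, authorship .11111..22222......3333434.

Answer: 6 13 26 26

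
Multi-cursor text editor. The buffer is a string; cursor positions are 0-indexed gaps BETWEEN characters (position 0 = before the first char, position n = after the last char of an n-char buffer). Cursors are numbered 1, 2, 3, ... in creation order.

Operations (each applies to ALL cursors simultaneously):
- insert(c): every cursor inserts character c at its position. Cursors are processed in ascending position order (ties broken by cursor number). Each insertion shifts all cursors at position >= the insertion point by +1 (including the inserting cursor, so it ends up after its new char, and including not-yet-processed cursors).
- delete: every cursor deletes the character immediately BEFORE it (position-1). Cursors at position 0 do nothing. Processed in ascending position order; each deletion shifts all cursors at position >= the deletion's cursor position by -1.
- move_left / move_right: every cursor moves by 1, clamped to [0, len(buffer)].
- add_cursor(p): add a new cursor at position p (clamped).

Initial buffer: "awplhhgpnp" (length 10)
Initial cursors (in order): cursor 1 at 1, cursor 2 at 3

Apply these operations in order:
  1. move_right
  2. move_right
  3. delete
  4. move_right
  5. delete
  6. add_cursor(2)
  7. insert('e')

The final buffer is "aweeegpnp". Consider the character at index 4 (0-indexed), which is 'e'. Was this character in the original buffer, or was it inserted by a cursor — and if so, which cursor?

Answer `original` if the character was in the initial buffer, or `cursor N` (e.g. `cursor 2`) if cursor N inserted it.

Answer: cursor 3

Derivation:
After op 1 (move_right): buffer="awplhhgpnp" (len 10), cursors c1@2 c2@4, authorship ..........
After op 2 (move_right): buffer="awplhhgpnp" (len 10), cursors c1@3 c2@5, authorship ..........
After op 3 (delete): buffer="awlhgpnp" (len 8), cursors c1@2 c2@3, authorship ........
After op 4 (move_right): buffer="awlhgpnp" (len 8), cursors c1@3 c2@4, authorship ........
After op 5 (delete): buffer="awgpnp" (len 6), cursors c1@2 c2@2, authorship ......
After op 6 (add_cursor(2)): buffer="awgpnp" (len 6), cursors c1@2 c2@2 c3@2, authorship ......
After op 7 (insert('e')): buffer="aweeegpnp" (len 9), cursors c1@5 c2@5 c3@5, authorship ..123....
Authorship (.=original, N=cursor N): . . 1 2 3 . . . .
Index 4: author = 3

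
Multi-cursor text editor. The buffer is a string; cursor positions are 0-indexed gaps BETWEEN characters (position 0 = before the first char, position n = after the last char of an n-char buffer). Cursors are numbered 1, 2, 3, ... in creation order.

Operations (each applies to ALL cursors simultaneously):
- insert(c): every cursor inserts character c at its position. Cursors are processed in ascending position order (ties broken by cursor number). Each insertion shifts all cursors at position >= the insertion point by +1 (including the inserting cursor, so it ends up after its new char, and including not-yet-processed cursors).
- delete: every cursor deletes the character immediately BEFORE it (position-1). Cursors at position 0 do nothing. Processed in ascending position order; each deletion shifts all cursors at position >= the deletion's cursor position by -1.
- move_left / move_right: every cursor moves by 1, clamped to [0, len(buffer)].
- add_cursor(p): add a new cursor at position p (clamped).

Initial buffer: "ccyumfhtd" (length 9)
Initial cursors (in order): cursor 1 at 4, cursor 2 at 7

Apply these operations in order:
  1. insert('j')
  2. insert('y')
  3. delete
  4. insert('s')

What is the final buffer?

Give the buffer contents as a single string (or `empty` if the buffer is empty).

Answer: ccyujsmfhjstd

Derivation:
After op 1 (insert('j')): buffer="ccyujmfhjtd" (len 11), cursors c1@5 c2@9, authorship ....1...2..
After op 2 (insert('y')): buffer="ccyujymfhjytd" (len 13), cursors c1@6 c2@11, authorship ....11...22..
After op 3 (delete): buffer="ccyujmfhjtd" (len 11), cursors c1@5 c2@9, authorship ....1...2..
After op 4 (insert('s')): buffer="ccyujsmfhjstd" (len 13), cursors c1@6 c2@11, authorship ....11...22..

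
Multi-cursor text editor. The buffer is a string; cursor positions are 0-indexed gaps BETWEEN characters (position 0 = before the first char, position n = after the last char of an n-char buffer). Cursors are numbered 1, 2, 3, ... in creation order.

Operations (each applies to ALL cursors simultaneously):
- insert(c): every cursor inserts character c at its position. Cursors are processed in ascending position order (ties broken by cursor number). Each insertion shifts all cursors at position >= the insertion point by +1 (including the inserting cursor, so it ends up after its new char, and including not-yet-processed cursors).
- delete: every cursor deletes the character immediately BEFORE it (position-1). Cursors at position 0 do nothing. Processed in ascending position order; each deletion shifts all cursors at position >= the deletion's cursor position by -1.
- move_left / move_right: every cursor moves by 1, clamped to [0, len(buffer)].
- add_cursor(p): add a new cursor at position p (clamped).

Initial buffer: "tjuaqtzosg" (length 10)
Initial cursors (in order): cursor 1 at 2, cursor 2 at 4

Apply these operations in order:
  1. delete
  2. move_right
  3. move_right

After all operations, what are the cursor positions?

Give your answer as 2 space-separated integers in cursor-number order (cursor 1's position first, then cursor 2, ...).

After op 1 (delete): buffer="tuqtzosg" (len 8), cursors c1@1 c2@2, authorship ........
After op 2 (move_right): buffer="tuqtzosg" (len 8), cursors c1@2 c2@3, authorship ........
After op 3 (move_right): buffer="tuqtzosg" (len 8), cursors c1@3 c2@4, authorship ........

Answer: 3 4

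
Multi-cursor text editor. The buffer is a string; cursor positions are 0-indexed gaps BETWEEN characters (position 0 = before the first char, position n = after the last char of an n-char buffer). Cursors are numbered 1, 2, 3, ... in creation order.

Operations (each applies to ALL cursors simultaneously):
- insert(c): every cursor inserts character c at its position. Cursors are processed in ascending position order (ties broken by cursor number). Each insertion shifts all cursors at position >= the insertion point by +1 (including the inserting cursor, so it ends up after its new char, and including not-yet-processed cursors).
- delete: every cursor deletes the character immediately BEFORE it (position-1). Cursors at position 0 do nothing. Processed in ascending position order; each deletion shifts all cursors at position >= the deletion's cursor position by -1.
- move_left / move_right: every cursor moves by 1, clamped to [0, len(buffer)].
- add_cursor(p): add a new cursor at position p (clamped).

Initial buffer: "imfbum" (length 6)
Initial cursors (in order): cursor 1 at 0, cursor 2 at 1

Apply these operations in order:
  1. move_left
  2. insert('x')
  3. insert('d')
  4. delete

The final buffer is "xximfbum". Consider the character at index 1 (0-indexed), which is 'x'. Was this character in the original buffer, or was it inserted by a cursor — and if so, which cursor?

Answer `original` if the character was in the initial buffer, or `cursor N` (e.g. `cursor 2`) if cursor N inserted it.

Answer: cursor 2

Derivation:
After op 1 (move_left): buffer="imfbum" (len 6), cursors c1@0 c2@0, authorship ......
After op 2 (insert('x')): buffer="xximfbum" (len 8), cursors c1@2 c2@2, authorship 12......
After op 3 (insert('d')): buffer="xxddimfbum" (len 10), cursors c1@4 c2@4, authorship 1212......
After op 4 (delete): buffer="xximfbum" (len 8), cursors c1@2 c2@2, authorship 12......
Authorship (.=original, N=cursor N): 1 2 . . . . . .
Index 1: author = 2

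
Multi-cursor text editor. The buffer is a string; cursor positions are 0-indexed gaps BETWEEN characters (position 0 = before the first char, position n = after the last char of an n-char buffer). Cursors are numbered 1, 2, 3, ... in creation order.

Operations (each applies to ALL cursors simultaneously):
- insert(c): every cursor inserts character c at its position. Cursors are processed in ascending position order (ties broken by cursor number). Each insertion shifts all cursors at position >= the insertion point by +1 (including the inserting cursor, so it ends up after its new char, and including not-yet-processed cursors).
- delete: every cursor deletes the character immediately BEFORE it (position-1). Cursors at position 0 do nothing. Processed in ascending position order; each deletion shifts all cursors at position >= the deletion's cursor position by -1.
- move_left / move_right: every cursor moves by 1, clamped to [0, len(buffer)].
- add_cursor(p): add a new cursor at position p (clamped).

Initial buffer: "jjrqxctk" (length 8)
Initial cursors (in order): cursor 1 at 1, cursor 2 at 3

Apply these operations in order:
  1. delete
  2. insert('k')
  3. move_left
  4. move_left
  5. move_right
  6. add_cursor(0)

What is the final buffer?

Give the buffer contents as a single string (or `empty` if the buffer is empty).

Answer: kjkqxctk

Derivation:
After op 1 (delete): buffer="jqxctk" (len 6), cursors c1@0 c2@1, authorship ......
After op 2 (insert('k')): buffer="kjkqxctk" (len 8), cursors c1@1 c2@3, authorship 1.2.....
After op 3 (move_left): buffer="kjkqxctk" (len 8), cursors c1@0 c2@2, authorship 1.2.....
After op 4 (move_left): buffer="kjkqxctk" (len 8), cursors c1@0 c2@1, authorship 1.2.....
After op 5 (move_right): buffer="kjkqxctk" (len 8), cursors c1@1 c2@2, authorship 1.2.....
After op 6 (add_cursor(0)): buffer="kjkqxctk" (len 8), cursors c3@0 c1@1 c2@2, authorship 1.2.....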